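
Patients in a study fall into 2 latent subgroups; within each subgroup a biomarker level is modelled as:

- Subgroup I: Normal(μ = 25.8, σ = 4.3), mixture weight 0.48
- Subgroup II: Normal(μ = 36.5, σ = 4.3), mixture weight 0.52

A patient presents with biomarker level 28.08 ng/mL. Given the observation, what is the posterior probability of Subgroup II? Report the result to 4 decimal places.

0.1549

P(component k | x) = P(Z=k)·f_k(x) / marginal(x), where marginal(x) = Σ_j P(Z=j)·f_j(x).
Evaluate each component's likelihood at the observed value:
  L_I = 0.0806105
  L_II = 0.0136405
Multiply by the mixture weights:
  P(Z=I)·L_I = 0.48 × 0.0806105 = 0.038693
  P(Z=II)·L_II = 0.52 × 0.0136405 = 0.00709308
Evidence: 0.038693 + 0.00709308 = 0.0457861
Responsibility of Subgroup II: 0.00709308 / 0.0457861 ≈ 0.1549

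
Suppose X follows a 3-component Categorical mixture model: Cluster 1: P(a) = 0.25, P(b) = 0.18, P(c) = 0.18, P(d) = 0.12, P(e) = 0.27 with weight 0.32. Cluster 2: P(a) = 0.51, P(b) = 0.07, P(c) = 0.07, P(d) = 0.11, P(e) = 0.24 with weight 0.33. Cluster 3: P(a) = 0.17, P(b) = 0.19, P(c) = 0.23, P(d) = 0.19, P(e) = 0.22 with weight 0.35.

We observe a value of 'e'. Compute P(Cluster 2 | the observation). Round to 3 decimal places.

0.326

The responsibility of component k is P(Z=k) f_k(x) divided by Σ_j P(Z=j) f_j(x).
Categorical probabilities:
  f_1 = P(e | comp) = 0.27
  f_2 = P(e | comp) = 0.24
  f_3 = P(e | comp) = 0.22
Multiply by the mixture weights:
  P(Z=1)·f_1 = 0.32 × 0.27 = 0.0864
  P(Z=2)·f_2 = 0.33 × 0.24 = 0.0792
  P(Z=3)·f_3 = 0.35 × 0.22 = 0.077
Normaliser: 0.0864 + 0.0792 + 0.077 = 0.2426
P(Cluster 2 | x) = 0.0792 / 0.2426 ≈ 0.326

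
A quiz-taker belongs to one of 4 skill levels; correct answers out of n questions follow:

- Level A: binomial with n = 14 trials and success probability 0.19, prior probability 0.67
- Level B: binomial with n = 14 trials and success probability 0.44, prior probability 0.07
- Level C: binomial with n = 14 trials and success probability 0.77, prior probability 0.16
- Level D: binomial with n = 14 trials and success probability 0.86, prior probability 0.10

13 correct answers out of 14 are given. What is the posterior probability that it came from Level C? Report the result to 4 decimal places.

0.3844

Posterior ∝ prior × likelihood, so P(k | x) ∝ π_k f_k(x); normalise over all components.
Component likelihoods at x = 13 correct answers out of 14:
  L_A = 4.76881e-09
  L_B = 0.000181636
  L_C = 0.107705
  L_D = 0.27589
Unnormalised posteriors:
  π_A·L_A = 0.67 × 4.76881e-09 = 3.1951e-09
  π_B·L_B = 0.07 × 0.000181636 = 1.27145e-05
  π_C·L_C = 0.16 × 0.107705 = 0.0172328
  π_D·L_D = 0.10 × 0.27589 = 0.027589
Denominator: 3.1951e-09 + 1.27145e-05 + 0.0172328 + 0.027589 = 0.0448345
P(Level C | data) ≈ 0.3844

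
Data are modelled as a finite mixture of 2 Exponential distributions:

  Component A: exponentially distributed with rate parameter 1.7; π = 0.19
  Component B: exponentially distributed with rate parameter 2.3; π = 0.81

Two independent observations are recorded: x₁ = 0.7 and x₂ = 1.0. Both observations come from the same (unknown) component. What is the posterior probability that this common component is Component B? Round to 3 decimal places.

0.738

Posterior ∝ prior × likelihood, so P(k | x) ∝ π_k f_k(x); normalise over all components.
Since both observations come from the same component, the likelihood for component k is f_k(x₁)·f_k(x₂).
  L_A = [0.517176] × [0.310562] = 0.160615
  L_B = [0.459742] × [0.230595] = 0.106014
Weight by the priors:
  π_A·L_A = 0.19 × 0.160615 = 0.0305169
  π_B·L_B = 0.81 × 0.106014 = 0.0858715
Evidence: 0.0305169 + 0.0858715 = 0.116388
Responsibility of Component B: 0.0858715 / 0.116388 ≈ 0.738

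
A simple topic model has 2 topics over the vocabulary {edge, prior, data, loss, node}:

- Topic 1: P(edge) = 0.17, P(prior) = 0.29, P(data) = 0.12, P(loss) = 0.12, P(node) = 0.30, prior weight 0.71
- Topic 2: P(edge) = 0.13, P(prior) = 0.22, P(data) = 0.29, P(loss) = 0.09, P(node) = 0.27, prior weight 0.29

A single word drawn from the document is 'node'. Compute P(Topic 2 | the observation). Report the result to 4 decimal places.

0.2688

Apply Bayes' rule: the posterior for each component is proportional to its prior times its likelihood at x.
Evaluate each component's likelihood at the observed value:
  p_1 = P(node | comp) = 0.30
  p_2 = P(node | comp) = 0.27
Unnormalised posteriors:
  π_1·p_1 = 0.71 × 0.3 = 0.213
  π_2·p_2 = 0.29 × 0.27 = 0.0783
Normaliser: 0.213 + 0.0783 = 0.2913
Responsibility of Topic 2: 0.0783 / 0.2913 ≈ 0.2688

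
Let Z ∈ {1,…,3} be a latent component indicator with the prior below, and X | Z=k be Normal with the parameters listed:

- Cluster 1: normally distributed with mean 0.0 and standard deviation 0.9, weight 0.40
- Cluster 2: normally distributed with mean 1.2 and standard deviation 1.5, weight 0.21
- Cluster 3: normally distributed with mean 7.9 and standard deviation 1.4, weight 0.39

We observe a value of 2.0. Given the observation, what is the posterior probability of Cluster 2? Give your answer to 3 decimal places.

0.763

By Bayes' theorem, P(k | x) = w_k f_k(x) / Σ_j w_j f_j(x).
Component likelihoods at x = 2.0:
  p_1 = (1/(0.9·√(2π)))·exp(−(2.0−0.0)²/(2·0.9²)) = 0.443269·exp(-2.46914) = 0.0375263
  p_2 = (1/(1.5·√(2π)))·exp(−(2.0−1.2)²/(2·1.5²)) = 0.265962·exp(-0.14222) = 0.230703
  p_3 = (1/(1.4·√(2π)))·exp(−(2.0−7.9)²/(2·1.4²)) = 0.284959·exp(-8.88010) = 3.96463e-05
Weight by the priors:
  w_1·p_1 = 0.40 × 0.0375263 = 0.0150105
  w_2·p_2 = 0.21 × 0.230703 = 0.0484475
  w_3·p_3 = 0.39 × 3.96463e-05 = 1.54621e-05
Denominator: 0.0150105 + 0.0484475 + 1.54621e-05 = 0.0634735
Responsibility of Cluster 2: 0.0484475 / 0.0634735 ≈ 0.763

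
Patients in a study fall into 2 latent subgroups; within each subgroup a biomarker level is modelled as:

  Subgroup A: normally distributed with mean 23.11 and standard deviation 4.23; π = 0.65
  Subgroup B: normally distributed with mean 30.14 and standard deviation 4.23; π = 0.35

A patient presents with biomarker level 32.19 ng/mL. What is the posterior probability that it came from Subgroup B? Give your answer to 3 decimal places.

0.827

The responsibility of component k is π_k f_k(x) divided by Σ_j π_j f_j(x).
Evaluate each component's likelihood at the observed value:
  L_A = (1/(4.23·√(2π)))·exp(−(32.19−23.11)²/(2·4.23²)) = 0.094313·exp(-2.30389) = 0.009419
  L_B = (1/(4.23·√(2π)))·exp(−(32.19−30.14)²/(2·4.23²)) = 0.094313·exp(-0.11743) = 0.0838626
Prior × likelihood for each component:
  π_A·L_A = 0.65 × 0.009419 = 0.00612235
  π_B·L_B = 0.35 × 0.0838626 = 0.0293519
Normaliser: 0.00612235 + 0.0293519 = 0.0354743
P(Subgroup B | the observation) = 0.0293519 / 0.0354743 ≈ 0.827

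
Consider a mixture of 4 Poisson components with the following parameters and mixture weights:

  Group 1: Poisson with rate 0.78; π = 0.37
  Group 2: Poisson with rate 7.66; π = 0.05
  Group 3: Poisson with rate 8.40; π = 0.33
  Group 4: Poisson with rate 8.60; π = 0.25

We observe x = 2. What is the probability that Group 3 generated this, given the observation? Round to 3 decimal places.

P(component k | x) = π_k·f_k(x) / marginal(x), where marginal(x) = Σ_j π_j·f_j(x).
Component likelihoods at x = 2:
  f_1 = 0.139447
  f_2 = 0.0138271
  f_3 = 0.00793332
  f_4 = 0.00680823
Multiply by the mixture weights:
  π_1·f_1 = 0.37 × 0.139447 = 0.0515954
  π_2·f_2 = 0.05 × 0.0138271 = 0.000691356
  π_3·f_3 = 0.33 × 0.00793332 = 0.002618
  π_4·f_4 = 0.25 × 0.00680823 = 0.00170206
Denominator: 0.0515954 + 0.000691356 + 0.002618 + 0.00170206 = 0.0566068
P(Group 3 | the observation) ≈ 0.046

0.046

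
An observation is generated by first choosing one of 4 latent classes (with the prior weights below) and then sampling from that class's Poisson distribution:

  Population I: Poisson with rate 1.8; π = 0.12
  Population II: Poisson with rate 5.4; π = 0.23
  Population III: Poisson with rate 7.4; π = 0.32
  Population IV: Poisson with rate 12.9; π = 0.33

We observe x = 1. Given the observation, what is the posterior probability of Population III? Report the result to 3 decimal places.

0.034

Apply Bayes' rule: the posterior for each component is proportional to its prior times its likelihood at x.
Component likelihoods at x = 1:
  f_I = e^(−1.8)·1.8^1/1! = 0.297538
  f_II = e^(−5.4)·5.4^1/1! = 0.0243895
  f_III = e^(−7.4)·7.4^1/1! = 0.00452327
  f_IV = e^(−12.9)·12.9^1/1! = 3.22248e-05
Weight by the priors:
  π_I·f_I = 0.12 × 0.297538 = 0.0357046
  π_II·f_II = 0.23 × 0.0243895 = 0.00560959
  π_III·f_III = 0.32 × 0.00452327 = 0.00144745
  π_IV·f_IV = 0.33 × 3.22248e-05 = 1.06342e-05
Normaliser: 0.0357046 + 0.00560959 + 0.00144745 + 1.06342e-05 = 0.0427722
P(Population III | x) = 0.00144745 / 0.0427722 ≈ 0.034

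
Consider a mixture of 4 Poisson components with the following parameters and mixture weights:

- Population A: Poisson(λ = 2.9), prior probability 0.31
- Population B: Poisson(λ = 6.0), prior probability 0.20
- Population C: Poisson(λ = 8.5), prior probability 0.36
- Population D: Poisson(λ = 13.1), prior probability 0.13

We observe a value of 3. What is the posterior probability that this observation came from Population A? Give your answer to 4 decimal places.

0.7315

The responsibility of component k is π_k f_k(x) divided by Σ_j π_j f_j(x).
Poisson probabilities:
  f_A = e^(−2.9)·2.9^3/3! = 0.22366
  f_B = e^(−6.0)·6.0^3/3! = 0.0892351
  f_C = e^(−8.5)·8.5^3/3! = 0.0208258
  f_D = e^(−13.1)·13.1^3/3! = 0.000766311
Prior × likelihood for each component:
  π_A·f_A = 0.31 × 0.22366 = 0.0693347
  π_B·f_B = 0.20 × 0.0892351 = 0.017847
  π_C·f_C = 0.36 × 0.0208258 = 0.0074973
  π_D·f_D = 0.13 × 0.000766311 = 9.96204e-05
Marginal: 0.0693347 + 0.017847 + 0.0074973 + 9.96204e-05 = 0.0947786
P(Population A | data) = 0.0693347 / 0.0947786 ≈ 0.7315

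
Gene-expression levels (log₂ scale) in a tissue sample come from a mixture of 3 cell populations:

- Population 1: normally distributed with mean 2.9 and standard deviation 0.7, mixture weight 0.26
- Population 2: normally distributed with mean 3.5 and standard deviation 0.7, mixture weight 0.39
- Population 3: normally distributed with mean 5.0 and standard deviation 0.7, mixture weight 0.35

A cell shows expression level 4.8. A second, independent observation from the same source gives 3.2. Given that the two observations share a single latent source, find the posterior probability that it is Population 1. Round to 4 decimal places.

0.0730

The responsibility of component k is w_k f_k(x) divided by Σ_j w_j f_j(x).
Since both observations come from the same component, the likelihood for component k is f_k(x₁)·f_k(x₂).
  f_1 = [(1/(0.7·√(2π)))·exp(−(4.8−2.9)²/(2·0.7²)) = 0.569918·exp(-3.68367) = 0.0143223] × [0.51991] = 0.0074463
  f_2 = [(1/(0.7·√(2π)))·exp(−(4.8−3.5)²/(2·0.7²)) = 0.569918·exp(-1.72449) = 0.101596] × [0.51991] = 0.0528206
  f_3 = [(1/(0.7·√(2π)))·exp(−(4.8−5.0)²/(2·0.7²)) = 0.569918·exp(-0.04082) = 0.547124] × [0.0208921] = 0.0114305
Weight by the priors:
  w_1·f_1 = 0.26 × 0.0074463 = 0.00193604
  w_2·f_2 = 0.39 × 0.0528206 = 0.0206
  w_3·f_3 = 0.35 × 0.0114305 = 0.00400069
Sum: 0.00193604 + 0.0206 + 0.00400069 = 0.0265368
Responsibility of Population 1: 0.00193604 / 0.0265368 ≈ 0.0730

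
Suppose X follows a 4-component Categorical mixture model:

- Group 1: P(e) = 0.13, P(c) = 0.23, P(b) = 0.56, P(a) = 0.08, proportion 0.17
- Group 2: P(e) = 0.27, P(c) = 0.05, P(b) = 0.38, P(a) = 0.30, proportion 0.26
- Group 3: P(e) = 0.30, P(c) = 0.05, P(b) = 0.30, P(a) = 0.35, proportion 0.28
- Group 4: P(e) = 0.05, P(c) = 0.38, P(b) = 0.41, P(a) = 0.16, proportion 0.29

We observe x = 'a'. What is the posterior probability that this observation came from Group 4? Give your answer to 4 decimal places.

P(component k | x) = w_k·f_k(x) / marginal(x), where marginal(x) = Σ_j w_j·f_j(x).
Evaluate each component's likelihood at the observed value:
  p_1 = 0.08
  p_2 = 0.3
  p_3 = 0.35
  p_4 = 0.16
Unnormalised posteriors:
  w_1·p_1 = 0.17 × 0.08 = 0.0136
  w_2·p_2 = 0.26 × 0.3 = 0.078
  w_3·p_3 = 0.28 × 0.35 = 0.098
  w_4·p_4 = 0.29 × 0.16 = 0.0464
Evidence: 0.0136 + 0.078 + 0.098 + 0.0464 = 0.236
Responsibility of Group 4: 0.0464 / 0.236 ≈ 0.1966

0.1966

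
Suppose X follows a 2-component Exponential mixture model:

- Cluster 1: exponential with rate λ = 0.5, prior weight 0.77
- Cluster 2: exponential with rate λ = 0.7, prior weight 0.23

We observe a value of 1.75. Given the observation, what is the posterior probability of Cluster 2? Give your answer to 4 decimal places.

0.2276

By Bayes' theorem, P(k | x) = π_k f_k(x) / Σ_j π_j f_j(x).
Exponential densities:
  p_1 = 0.5·e^(−0.5·1.75) = 0.5·e^(−0.8750) = 0.208431
  p_2 = 0.7·e^(−0.7·1.75) = 0.7·e^(−1.2250) = 0.20563
Weight by the priors:
  π_1·p_1 = 0.77 × 0.208431 = 0.160492
  π_2·p_2 = 0.23 × 0.20563 = 0.047295
Evidence: 0.160492 + 0.047295 = 0.207787
So the posterior for Cluster 2 is 0.047295 / 0.207787 ≈ 0.2276.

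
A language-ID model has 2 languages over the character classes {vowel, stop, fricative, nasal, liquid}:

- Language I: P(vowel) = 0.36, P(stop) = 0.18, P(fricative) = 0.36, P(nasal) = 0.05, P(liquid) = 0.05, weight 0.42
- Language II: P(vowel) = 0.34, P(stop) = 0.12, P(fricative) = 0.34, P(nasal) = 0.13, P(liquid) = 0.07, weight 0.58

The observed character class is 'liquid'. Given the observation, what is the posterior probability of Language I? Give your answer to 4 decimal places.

The responsibility of component k is π_k f_k(x) divided by Σ_j π_j f_j(x).
Component likelihoods at x = 'liquid':
  L_I = P(liquid | comp) = 0.05
  L_II = P(liquid | comp) = 0.07
Multiply by the mixture weights:
  π_I·L_I = 0.42 × 0.05 = 0.021
  π_II·L_II = 0.58 × 0.07 = 0.0406
Evidence: 0.021 + 0.0406 = 0.0616
P(Language I | x) = 0.021 / 0.0616 ≈ 0.3409

0.3409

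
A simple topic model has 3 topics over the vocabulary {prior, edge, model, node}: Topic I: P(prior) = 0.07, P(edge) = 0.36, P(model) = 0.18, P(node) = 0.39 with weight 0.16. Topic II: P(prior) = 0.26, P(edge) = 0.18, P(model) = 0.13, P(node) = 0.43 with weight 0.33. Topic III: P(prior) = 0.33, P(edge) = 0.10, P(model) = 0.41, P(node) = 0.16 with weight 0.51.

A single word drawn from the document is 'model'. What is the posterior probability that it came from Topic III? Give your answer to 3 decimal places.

0.745

P(component k | x) = π_k·f_k(x) / marginal(x), where marginal(x) = Σ_j π_j·f_j(x).
Evaluate each component's likelihood at the observed value:
  L_I = 0.18
  L_II = 0.13
  L_III = 0.41
Prior × likelihood for each component:
  π_I·L_I = 0.16 × 0.18 = 0.0288
  π_II·L_II = 0.33 × 0.13 = 0.0429
  π_III·L_III = 0.51 × 0.41 = 0.2091
Evidence: 0.0288 + 0.0429 + 0.2091 = 0.2808
P(Topic III | 'model') ≈ 0.745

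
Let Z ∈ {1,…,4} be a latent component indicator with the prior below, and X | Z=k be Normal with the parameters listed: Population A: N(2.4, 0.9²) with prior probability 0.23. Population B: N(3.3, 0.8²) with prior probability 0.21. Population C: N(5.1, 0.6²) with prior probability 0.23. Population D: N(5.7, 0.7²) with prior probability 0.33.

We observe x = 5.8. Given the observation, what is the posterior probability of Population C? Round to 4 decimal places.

Posterior ∝ prior × likelihood, so P(k | x) ∝ w_k f_k(x); normalise over all components.
Normal densities:
  p_A = 0.000352881
  p_B = 0.00377782
  p_C = 0.336664
  p_D = 0.564132
Unnormalised posteriors:
  w_A·p_A = 0.23 × 0.000352881 = 8.11626e-05
  w_B·p_B = 0.21 × 0.00377782 = 0.000793343
  w_C·p_C = 0.23 × 0.336664 = 0.0774328
  w_D·p_D = 0.33 × 0.564132 = 0.186163
Evidence: 8.11626e-05 + 0.000793343 + 0.0774328 + 0.186163 = 0.264471
P(Population C | the observation) = 0.0774328 / 0.264471 ≈ 0.2928

0.2928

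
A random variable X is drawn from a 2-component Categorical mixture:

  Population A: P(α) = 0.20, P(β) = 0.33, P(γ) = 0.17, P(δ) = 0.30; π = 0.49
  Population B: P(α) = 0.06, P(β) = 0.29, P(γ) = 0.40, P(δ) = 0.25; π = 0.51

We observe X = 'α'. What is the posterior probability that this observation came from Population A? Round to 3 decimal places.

0.762

P(component k | x) = P(Z=k)·f_k(x) / marginal(x), where marginal(x) = Σ_j P(Z=j)·f_j(x).
Evaluate each component's likelihood at the observed value:
  p_A = P(α | comp) = 0.20
  p_B = P(α | comp) = 0.06
Weight by the priors:
  P(Z=A)·p_A = 0.49 × 0.2 = 0.098
  P(Z=B)·p_B = 0.51 × 0.06 = 0.0306
Normaliser: 0.098 + 0.0306 = 0.1286
P(Population A | data) ≈ 0.762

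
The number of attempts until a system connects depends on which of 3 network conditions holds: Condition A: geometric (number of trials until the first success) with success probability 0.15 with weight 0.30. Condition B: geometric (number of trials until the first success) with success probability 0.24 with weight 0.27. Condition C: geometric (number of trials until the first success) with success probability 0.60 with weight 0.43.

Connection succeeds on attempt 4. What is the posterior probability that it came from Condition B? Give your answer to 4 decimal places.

Apply Bayes' rule: the posterior for each component is proportional to its prior times its likelihood at x.
Component likelihoods at x = 4:
  p_A = 0.15·(1−0.15)^3 = 0.15·0.614125 = 0.0921187
  p_B = 0.24·(1−0.24)^3 = 0.24·0.438976 = 0.105354
  p_C = 0.60·(1−0.60)^3 = 0.60·0.064 = 0.0384
Multiply by the mixture weights:
  w_A·p_A = 0.30 × 0.0921187 = 0.0276356
  w_B·p_B = 0.27 × 0.105354 = 0.0284456
  w_C·p_C = 0.43 × 0.0384 = 0.016512
Marginal: 0.0276356 + 0.0284456 + 0.016512 = 0.0725933
P(Condition B | data) = 0.0284456 / 0.0725933 ≈ 0.3918

0.3918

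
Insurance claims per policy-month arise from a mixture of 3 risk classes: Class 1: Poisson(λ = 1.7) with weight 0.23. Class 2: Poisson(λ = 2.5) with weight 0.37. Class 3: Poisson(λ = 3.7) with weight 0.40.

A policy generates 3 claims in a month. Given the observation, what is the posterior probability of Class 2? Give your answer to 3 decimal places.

P(component k | x) = π_k·f_k(x) / marginal(x), where marginal(x) = Σ_j π_j·f_j(x).
Poisson probabilities:
  p_1 = 0.149587
  p_2 = 0.213763
  p_3 = 0.20872
Multiply by the mixture weights:
  π_1·p_1 = 0.23 × 0.149587 = 0.0344051
  π_2·p_2 = 0.37 × 0.213763 = 0.0790923
  π_3·p_3 = 0.40 × 0.20872 = 0.0834881
Normaliser: 0.0344051 + 0.0790923 + 0.0834881 = 0.196985
So the posterior for Class 2 is 0.0790923 / 0.196985 ≈ 0.402.

0.402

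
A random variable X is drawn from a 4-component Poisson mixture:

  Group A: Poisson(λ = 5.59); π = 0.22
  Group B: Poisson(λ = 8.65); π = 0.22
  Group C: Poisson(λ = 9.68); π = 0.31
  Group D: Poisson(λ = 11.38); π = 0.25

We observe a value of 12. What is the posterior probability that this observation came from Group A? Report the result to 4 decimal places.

Posterior ∝ prior × likelihood, so P(k | x) ∝ π_k f_k(x); normalise over all components.
Poisson probabilities:
  L_A = 0.00725936
  L_B = 0.0641518
  L_C = 0.088348
  L_D = 0.112486
Prior × likelihood for each component:
  π_A·L_A = 0.22 × 0.00725936 = 0.00159706
  π_B·L_B = 0.22 × 0.0641518 = 0.0141134
  π_C·L_C = 0.31 × 0.088348 = 0.0273879
  π_D·L_D = 0.25 × 0.112486 = 0.0281215
Denominator: 0.00159706 + 0.0141134 + 0.0273879 + 0.0281215 = 0.0712199
Responsibility of Group A: 0.00159706 / 0.0712199 ≈ 0.0224

0.0224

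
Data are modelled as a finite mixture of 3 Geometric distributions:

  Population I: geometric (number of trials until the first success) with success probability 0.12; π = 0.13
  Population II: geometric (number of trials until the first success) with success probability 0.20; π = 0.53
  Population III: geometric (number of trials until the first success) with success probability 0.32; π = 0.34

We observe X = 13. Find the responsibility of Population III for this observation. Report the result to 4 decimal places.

Posterior ∝ prior × likelihood, so P(k | x) ∝ P(Z=k) f_k(x); normalise over all components.
Geometric probabilities:
  p_I = 0.0258805
  p_II = 0.0137439
  p_III = 0.00312793
Unnormalised posteriors:
  P(Z=I)·p_I = 0.13 × 0.0258805 = 0.00336447
  P(Z=II)·p_II = 0.53 × 0.0137439 = 0.00728426
  P(Z=III)·p_III = 0.34 × 0.00312793 = 0.0010635
Evidence: 0.00336447 + 0.00728426 + 0.0010635 = 0.0117122
So the posterior for Population III is 0.0010635 / 0.0117122 ≈ 0.0908.

0.0908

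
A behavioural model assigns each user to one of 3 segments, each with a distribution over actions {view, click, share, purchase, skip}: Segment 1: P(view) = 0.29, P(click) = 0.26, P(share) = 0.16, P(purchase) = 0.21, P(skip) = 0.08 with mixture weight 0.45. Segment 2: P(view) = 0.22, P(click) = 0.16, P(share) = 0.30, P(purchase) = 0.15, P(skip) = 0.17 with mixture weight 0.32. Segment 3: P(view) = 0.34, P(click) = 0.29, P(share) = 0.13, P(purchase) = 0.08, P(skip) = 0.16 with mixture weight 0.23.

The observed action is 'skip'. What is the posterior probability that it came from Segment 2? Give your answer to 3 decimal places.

P(component k | x) = π_k·f_k(x) / marginal(x), where marginal(x) = Σ_j π_j·f_j(x).
Component likelihoods at x = 'skip':
  p_1 = 0.08
  p_2 = 0.17
  p_3 = 0.16
Weight by the priors:
  π_1·p_1 = 0.45 × 0.08 = 0.036
  π_2·p_2 = 0.32 × 0.17 = 0.0544
  π_3·p_3 = 0.23 × 0.16 = 0.0368
Evidence: 0.036 + 0.0544 + 0.0368 = 0.1272
So the posterior for Segment 2 is 0.0544 / 0.1272 ≈ 0.428.

0.428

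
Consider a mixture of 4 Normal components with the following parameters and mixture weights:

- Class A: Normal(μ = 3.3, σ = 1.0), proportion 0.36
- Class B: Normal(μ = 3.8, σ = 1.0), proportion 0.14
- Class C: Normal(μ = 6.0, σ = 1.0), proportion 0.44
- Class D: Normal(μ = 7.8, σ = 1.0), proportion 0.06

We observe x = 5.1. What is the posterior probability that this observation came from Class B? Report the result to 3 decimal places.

The responsibility of component k is π_k f_k(x) divided by Σ_j π_j f_j(x).
Normal densities:
  L_A = (1/(1.0·√(2π)))·exp(−(5.1−3.3)²/(2·1.0²)) = 0.398942·exp(-1.62000) = 0.0789502
  L_B = (1/(1.0·√(2π)))·exp(−(5.1−3.8)²/(2·1.0²)) = 0.398942·exp(-0.84500) = 0.171369
  L_C = (1/(1.0·√(2π)))·exp(−(5.1−6.0)²/(2·1.0²)) = 0.398942·exp(-0.40500) = 0.266085
  L_D = (1/(1.0·√(2π)))·exp(−(5.1−7.8)²/(2·1.0²)) = 0.398942·exp(-3.64500) = 0.0104209
Multiply by the mixture weights:
  π_A·L_A = 0.36 × 0.0789502 = 0.0284221
  π_B·L_B = 0.14 × 0.171369 = 0.0239916
  π_C·L_C = 0.44 × 0.266085 = 0.117078
  π_D·L_D = 0.06 × 0.0104209 = 0.000625256
Denominator: 0.0284221 + 0.0239916 + 0.117078 + 0.000625256 = 0.170116
Responsibility of Class B: 0.0239916 / 0.170116 ≈ 0.141

0.141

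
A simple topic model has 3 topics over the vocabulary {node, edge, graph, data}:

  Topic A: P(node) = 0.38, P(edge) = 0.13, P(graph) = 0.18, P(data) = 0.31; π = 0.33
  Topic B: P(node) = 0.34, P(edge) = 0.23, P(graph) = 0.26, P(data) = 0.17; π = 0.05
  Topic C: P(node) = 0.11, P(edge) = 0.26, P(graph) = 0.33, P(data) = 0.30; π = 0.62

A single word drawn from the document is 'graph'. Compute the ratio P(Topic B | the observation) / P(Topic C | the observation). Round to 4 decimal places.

Only the two components matter; the odds are (π_i f_i(x)) / (π_j f_j(x)).
Categorical probabilities:
  L_A = 0.18
  L_B = 0.26
  L_C = 0.33
Odds = (0.05/0.62) × (0.26/0.33) = 0.0806452 × 0.787879 ≈ 0.0635

0.0635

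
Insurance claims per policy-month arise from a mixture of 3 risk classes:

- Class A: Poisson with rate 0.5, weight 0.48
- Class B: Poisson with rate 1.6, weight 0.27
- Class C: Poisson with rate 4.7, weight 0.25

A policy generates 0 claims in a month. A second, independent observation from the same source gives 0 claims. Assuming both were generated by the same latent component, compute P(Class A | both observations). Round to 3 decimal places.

P(component k | x) = π_k·f_k(x) / marginal(x), where marginal(x) = Σ_j π_j·f_j(x).
Since both observations come from the same component, the likelihood for component k is f_k(x₁)·f_k(x₂).
  f_A = [0.606531] × [0.606531] = 0.367879
  f_B = [0.201897] × [0.201897] = 0.0407622
  f_C = [0.00909528] × [0.00909528] = 8.27241e-05
Prior × likelihood for each component:
  π_A·f_A = 0.48 × 0.367879 = 0.176582
  π_B·f_B = 0.27 × 0.0407622 = 0.0110058
  π_C·f_C = 0.25 × 8.27241e-05 = 2.0681e-05
Normaliser: 0.176582 + 0.0110058 + 2.0681e-05 = 0.187609
Responsibility of Class A: 0.176582 / 0.187609 ≈ 0.941

0.941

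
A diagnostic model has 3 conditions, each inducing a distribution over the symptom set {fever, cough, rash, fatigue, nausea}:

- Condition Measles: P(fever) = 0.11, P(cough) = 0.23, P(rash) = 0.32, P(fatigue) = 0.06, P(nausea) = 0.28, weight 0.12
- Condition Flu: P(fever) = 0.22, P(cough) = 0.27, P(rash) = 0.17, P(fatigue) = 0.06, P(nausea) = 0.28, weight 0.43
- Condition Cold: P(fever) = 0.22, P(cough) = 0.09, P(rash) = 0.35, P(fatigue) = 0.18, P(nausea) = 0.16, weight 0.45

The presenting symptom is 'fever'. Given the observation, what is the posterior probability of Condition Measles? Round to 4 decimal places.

0.0638

Posterior ∝ prior × likelihood, so P(k | x) ∝ π_k f_k(x); normalise over all components.
Categorical probabilities:
  f_Measles = P(fever | comp) = 0.11
  f_Flu = P(fever | comp) = 0.22
  f_Cold = P(fever | comp) = 0.22
Weight by the priors:
  π_Measles·f_Measles = 0.12 × 0.11 = 0.0132
  π_Flu·f_Flu = 0.43 × 0.22 = 0.0946
  π_Cold·f_Cold = 0.45 × 0.22 = 0.099
Sum: 0.0132 + 0.0946 + 0.099 = 0.2068
So the posterior for Condition Measles is 0.0132 / 0.2068 ≈ 0.0638.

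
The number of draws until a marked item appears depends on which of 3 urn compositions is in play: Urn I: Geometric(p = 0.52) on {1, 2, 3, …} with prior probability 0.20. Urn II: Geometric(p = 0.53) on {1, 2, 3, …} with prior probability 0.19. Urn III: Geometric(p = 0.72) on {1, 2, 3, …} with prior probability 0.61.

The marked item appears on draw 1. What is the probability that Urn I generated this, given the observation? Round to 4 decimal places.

Posterior ∝ prior × likelihood, so P(k | x) ∝ π_k f_k(x); normalise over all components.
Geometric probabilities:
  f_I = 0.52·(1−0.52)^0 = 0.52·1 = 0.52
  f_II = 0.53·(1−0.53)^0 = 0.53·1 = 0.53
  f_III = 0.72·(1−0.72)^0 = 0.72·1 = 0.72
Unnormalised posteriors:
  π_I·f_I = 0.20 × 0.52 = 0.104
  π_II·f_II = 0.19 × 0.53 = 0.1007
  π_III·f_III = 0.61 × 0.72 = 0.4392
Denominator: 0.104 + 0.1007 + 0.4392 = 0.6439
So the posterior for Urn I is 0.104 / 0.6439 ≈ 0.1615.

0.1615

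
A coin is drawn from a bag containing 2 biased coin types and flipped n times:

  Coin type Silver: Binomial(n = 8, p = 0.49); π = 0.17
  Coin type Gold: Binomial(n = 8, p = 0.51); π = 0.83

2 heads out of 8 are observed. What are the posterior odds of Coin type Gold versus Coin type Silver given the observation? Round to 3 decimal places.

Only the two components matter; the odds are (π_i f_i(x)) / (π_j f_j(x)).
Evaluate each component's likelihood at the observed value:
  L_Silver = 0.118296
  L_Gold = 0.100803
Odds = (0.83/0.17) × (0.100803/0.118296) = 4.88235 × 0.852126 ≈ 4.160

4.160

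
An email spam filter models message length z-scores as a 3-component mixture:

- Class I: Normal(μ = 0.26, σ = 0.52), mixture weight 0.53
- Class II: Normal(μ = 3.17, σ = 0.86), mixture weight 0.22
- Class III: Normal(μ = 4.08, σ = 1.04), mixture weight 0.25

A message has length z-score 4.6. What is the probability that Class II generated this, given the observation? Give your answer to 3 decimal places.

0.232

Posterior ∝ prior × likelihood, so P(k | x) ∝ w_k f_k(x); normalise over all components.
Evaluate each component's likelihood at the observed value:
  f_I = (1/(0.52·√(2π)))·exp(−(4.6−0.26)²/(2·0.52²)) = 0.767197·exp(-34.82914) = 5.73855e-16
  f_II = (1/(0.86·√(2π)))·exp(−(4.6−3.17)²/(2·0.86²)) = 0.463886·exp(-1.38244) = 0.11642
  f_III = (1/(1.04·√(2π)))·exp(−(4.6−4.08)²/(2·1.04²)) = 0.383598·exp(-0.12500) = 0.338524
Multiply by the mixture weights:
  w_I·f_I = 0.53 × 5.73855e-16 = 3.04143e-16
  w_II·f_II = 0.22 × 0.11642 = 0.0256124
  w_III·f_III = 0.25 × 0.338524 = 0.0846311
Sum: 3.04143e-16 + 0.0256124 + 0.0846311 = 0.110243
P(Class II | 4.6) = 0.0256124 / 0.110243 ≈ 0.232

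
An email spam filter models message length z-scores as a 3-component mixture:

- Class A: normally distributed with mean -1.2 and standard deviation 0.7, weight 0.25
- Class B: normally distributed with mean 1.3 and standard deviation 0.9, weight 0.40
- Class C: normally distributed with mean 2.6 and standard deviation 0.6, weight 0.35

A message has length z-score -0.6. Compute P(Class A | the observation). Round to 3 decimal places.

Apply Bayes' rule: the posterior for each component is proportional to its prior times its likelihood at x.
Normal densities:
  p_A = 0.394707
  p_B = 0.0477406
  p_C = 4.42717e-07
Weight by the priors:
  w_A·p_A = 0.25 × 0.394707 = 0.0986769
  w_B·p_B = 0.40 × 0.0477406 = 0.0190962
  w_C·p_C = 0.35 × 4.42717e-07 = 1.54951e-07
Denominator: 0.0986769 + 0.0190962 + 1.54951e-07 = 0.117773
P(Class A | x) ≈ 0.838

0.838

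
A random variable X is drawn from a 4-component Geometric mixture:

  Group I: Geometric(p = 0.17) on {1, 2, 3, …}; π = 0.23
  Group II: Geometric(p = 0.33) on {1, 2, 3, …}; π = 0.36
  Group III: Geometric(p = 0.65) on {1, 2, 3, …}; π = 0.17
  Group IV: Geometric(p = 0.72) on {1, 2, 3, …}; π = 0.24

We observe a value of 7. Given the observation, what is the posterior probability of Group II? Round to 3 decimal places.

Apply Bayes' rule: the posterior for each component is proportional to its prior times its likelihood at x.
Geometric probabilities:
  f_I = 0.17·(1−0.17)^6 = 0.17·0.32694 = 0.0555799
  f_II = 0.33·(1−0.33)^6 = 0.33·0.0904584 = 0.0298513
  f_III = 0.65·(1−0.65)^6 = 0.65·0.00183827 = 0.00119487
  f_IV = 0.72·(1−0.72)^6 = 0.72·0.00048189 = 0.000346961
Multiply by the mixture weights:
  π_I·f_I = 0.23 × 0.0555799 = 0.0127834
  π_II·f_II = 0.36 × 0.0298513 = 0.0107465
  π_III·f_III = 0.17 × 0.00119487 = 0.000203128
  π_IV·f_IV = 0.24 × 0.000346961 = 8.32706e-05
Sum: 0.0127834 + 0.0107465 + 0.000203128 + 8.32706e-05 = 0.0238162
So the posterior for Group II is 0.0107465 / 0.0238162 ≈ 0.451.

0.451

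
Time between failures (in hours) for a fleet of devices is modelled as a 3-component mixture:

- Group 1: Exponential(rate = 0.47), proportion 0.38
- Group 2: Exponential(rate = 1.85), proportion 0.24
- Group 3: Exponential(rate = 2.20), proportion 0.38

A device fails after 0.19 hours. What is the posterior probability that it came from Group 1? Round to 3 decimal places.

By Bayes' theorem, P(k | x) = P(Z=k) f_k(x) / Σ_j P(Z=j) f_j(x).
Exponential densities:
  p_1 = 0.429848
  p_2 = 1.30172
  p_3 = 1.4484
Multiply by the mixture weights:
  P(Z=1)·p_1 = 0.38 × 0.429848 = 0.163342
  P(Z=2)·p_2 = 0.24 × 1.30172 = 0.312413
  P(Z=3)·p_3 = 0.38 × 1.4484 = 0.550391
Denominator: 0.163342 + 0.312413 + 0.550391 = 1.02615
P(Group 1 | 0.19 hours) = 0.163342 / 1.02615 ≈ 0.159

0.159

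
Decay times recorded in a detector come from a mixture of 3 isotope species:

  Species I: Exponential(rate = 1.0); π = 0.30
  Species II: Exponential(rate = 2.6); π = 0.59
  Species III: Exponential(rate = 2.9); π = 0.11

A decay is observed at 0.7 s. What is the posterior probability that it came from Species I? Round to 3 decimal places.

Posterior ∝ prior × likelihood, so P(k | x) ∝ P(Z=k) f_k(x); normalise over all components.
Component likelihoods at x = 0.7 s:
  p_I = 1.0·e^(−1.0·0.7) = 1.0·e^(−0.7000) = 0.496585
  p_II = 2.6·e^(−2.6·0.7) = 2.6·e^(−1.8200) = 0.421267
  p_III = 2.9·e^(−2.9·0.7) = 2.9·e^(−2.0300) = 0.380873
Unnormalised posteriors:
  P(Z=I)·p_I = 0.30 × 0.496585 = 0.148976
  P(Z=II)·p_II = 0.59 × 0.421267 = 0.248548
  P(Z=III)·p_III = 0.11 × 0.380873 = 0.041896
Normaliser: 0.148976 + 0.248548 + 0.041896 = 0.439419
P(Species I | data) ≈ 0.339

0.339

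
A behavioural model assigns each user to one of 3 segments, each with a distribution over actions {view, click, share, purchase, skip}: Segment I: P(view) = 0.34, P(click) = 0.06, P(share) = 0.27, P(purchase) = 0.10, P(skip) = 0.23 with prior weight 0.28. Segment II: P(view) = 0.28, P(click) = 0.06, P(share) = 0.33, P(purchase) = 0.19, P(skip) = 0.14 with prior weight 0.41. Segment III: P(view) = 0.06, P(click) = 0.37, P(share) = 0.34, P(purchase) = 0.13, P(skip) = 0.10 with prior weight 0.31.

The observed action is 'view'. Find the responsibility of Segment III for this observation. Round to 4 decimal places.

0.0814

P(component k | x) = P(Z=k)·f_k(x) / marginal(x), where marginal(x) = Σ_j P(Z=j)·f_j(x).
Categorical probabilities:
  p_I = 0.34
  p_II = 0.28
  p_III = 0.06
Weight by the priors:
  P(Z=I)·p_I = 0.28 × 0.34 = 0.0952
  P(Z=II)·p_II = 0.41 × 0.28 = 0.1148
  P(Z=III)·p_III = 0.31 × 0.06 = 0.0186
Denominator: 0.0952 + 0.1148 + 0.0186 = 0.2286
Responsibility of Segment III: 0.0186 / 0.2286 ≈ 0.0814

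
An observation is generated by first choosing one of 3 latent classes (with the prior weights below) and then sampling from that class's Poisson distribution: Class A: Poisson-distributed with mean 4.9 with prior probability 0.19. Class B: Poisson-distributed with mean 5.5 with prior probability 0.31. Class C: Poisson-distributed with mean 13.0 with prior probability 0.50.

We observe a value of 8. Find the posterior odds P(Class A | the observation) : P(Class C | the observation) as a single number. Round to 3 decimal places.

Since P(k|x) ∝ w_k f_k(x), the posterior odds are w_i f_i(x) / (w_j f_j(x)).
Poisson probabilities:
  p_A = e^(−4.9)·4.9^8/8! = 0.0613769
  p_B = e^(−5.5)·5.5^8/8! = 0.0848714
  p_C = e^(−13.0)·13.0^8/8! = 0.0457297
0.0116616 / 0.0228648 ≈ 0.510

0.510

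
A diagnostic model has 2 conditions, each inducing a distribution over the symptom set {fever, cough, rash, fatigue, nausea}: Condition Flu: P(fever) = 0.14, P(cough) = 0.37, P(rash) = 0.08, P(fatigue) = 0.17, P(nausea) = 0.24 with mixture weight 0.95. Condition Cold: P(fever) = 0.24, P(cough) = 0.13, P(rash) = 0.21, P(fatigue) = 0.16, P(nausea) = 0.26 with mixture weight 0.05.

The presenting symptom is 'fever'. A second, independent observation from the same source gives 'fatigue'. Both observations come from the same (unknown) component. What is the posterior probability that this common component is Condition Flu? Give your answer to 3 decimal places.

By Bayes' theorem, P(k | x) = P(Z=k) f_k(x) / Σ_j P(Z=j) f_j(x).
Since both observations come from the same component, the likelihood for component k is f_k(x₁)·f_k(x₂).
  f_Flu = [P(fever | comp) = 0.14] × [0.17] = 0.0238
  f_Cold = [P(fever | comp) = 0.24] × [0.16] = 0.0384
Weight by the priors:
  P(Z=Flu)·f_Flu = 0.95 × 0.0238 = 0.02261
  P(Z=Cold)·f_Cold = 0.05 × 0.0384 = 0.00192
Denominator: 0.02261 + 0.00192 = 0.02453
Responsibility of Condition Flu: 0.02261 / 0.02453 ≈ 0.922

0.922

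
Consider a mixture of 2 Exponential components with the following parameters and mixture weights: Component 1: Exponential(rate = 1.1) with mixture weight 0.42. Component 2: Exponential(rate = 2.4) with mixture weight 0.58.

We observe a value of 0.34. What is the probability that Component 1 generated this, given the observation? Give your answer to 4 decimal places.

0.3405

By Bayes' theorem, P(k | x) = P(Z=k) f_k(x) / Σ_j P(Z=j) f_j(x).
Component likelihoods at x = 0.34:
  L_1 = 0.756775
  L_2 = 1.06127
Prior × likelihood for each component:
  P(Z=1)·L_1 = 0.42 × 0.756775 = 0.317845
  P(Z=2)·L_2 = 0.58 × 1.06127 = 0.615538
Evidence: 0.317845 + 0.615538 = 0.933383
P(Component 1 | the observation) ≈ 0.3405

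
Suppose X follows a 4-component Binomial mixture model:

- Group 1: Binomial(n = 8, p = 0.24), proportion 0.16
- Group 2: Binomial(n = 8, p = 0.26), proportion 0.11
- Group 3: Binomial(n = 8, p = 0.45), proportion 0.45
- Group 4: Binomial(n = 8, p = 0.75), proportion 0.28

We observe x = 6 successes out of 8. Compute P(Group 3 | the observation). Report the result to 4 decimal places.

Posterior ∝ prior × likelihood, so P(k | x) ∝ w_k f_k(x); normalise over all components.
Component likelihoods at x = 6 successes out of 8:
  L_1 = C(8,6)·0.24^6·0.76^2 = 28·0.000191103·0.5776 = 0.00309067
  L_2 = C(8,6)·0.26^6·0.74^2 = 28·0.000308916·0.5476 = 0.00473654
  L_3 = C(8,6)·0.45^6·0.55^2 = 28·0.00830377·0.3025 = 0.0703329
  L_4 = C(8,6)·0.75^6·0.25^2 = 28·0.177979·0.0625 = 0.311462
Unnormalised posteriors:
  w_1·L_1 = 0.16 × 0.00309067 = 0.000494507
  w_2·L_2 = 0.11 × 0.00473654 = 0.00052102
  w_3·L_3 = 0.45 × 0.0703329 = 0.0316498
  w_4·L_4 = 0.28 × 0.311462 = 0.0872095
Marginal: 0.000494507 + 0.00052102 + 0.0316498 + 0.0872095 = 0.119875
P(Group 3 | data) = 0.0316498 / 0.119875 ≈ 0.2640

0.2640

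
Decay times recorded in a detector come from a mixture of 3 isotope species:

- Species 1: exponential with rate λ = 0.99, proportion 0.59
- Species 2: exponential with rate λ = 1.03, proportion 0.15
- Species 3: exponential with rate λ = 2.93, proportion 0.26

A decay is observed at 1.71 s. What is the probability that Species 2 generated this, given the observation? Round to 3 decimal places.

0.191

P(component k | x) = π_k·f_k(x) / marginal(x), where marginal(x) = Σ_j π_j·f_j(x).
Evaluate each component's likelihood at the observed value:
  p_1 = 0.182145
  p_2 = 0.176976
  p_3 = 0.0195399
Weight by the priors:
  π_1·p_1 = 0.59 × 0.182145 = 0.107466
  π_2·p_2 = 0.15 × 0.176976 = 0.0265464
  π_3·p_3 = 0.26 × 0.0195399 = 0.00508037
Denominator: 0.107466 + 0.0265464 + 0.00508037 = 0.139093
P(Species 2 | 1.71 s) ≈ 0.191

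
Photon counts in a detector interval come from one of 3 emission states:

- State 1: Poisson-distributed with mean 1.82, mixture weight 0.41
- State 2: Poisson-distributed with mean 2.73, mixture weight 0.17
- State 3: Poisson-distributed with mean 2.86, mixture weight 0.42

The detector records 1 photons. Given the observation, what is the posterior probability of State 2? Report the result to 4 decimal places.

The responsibility of component k is π_k f_k(x) divided by Σ_j π_j f_j(x).
Evaluate each component's likelihood at the observed value:
  L_1 = 0.294887
  L_2 = 0.178049
  L_3 = 0.163789
Prior × likelihood for each component:
  π_1·L_1 = 0.41 × 0.294887 = 0.120904
  π_2·L_2 = 0.17 × 0.178049 = 0.0302683
  π_3·L_3 = 0.42 × 0.163789 = 0.0687912
Sum: 0.120904 + 0.0302683 + 0.0687912 = 0.219963
P(State 2 | x) = 0.0302683 / 0.219963 ≈ 0.1376

0.1376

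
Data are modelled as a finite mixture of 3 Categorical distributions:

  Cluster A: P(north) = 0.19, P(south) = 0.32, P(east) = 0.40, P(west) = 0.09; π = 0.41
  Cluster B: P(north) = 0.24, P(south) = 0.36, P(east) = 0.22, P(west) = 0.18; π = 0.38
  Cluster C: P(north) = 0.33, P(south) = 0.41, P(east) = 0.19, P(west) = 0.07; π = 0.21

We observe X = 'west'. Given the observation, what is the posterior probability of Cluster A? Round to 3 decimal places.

0.307

The responsibility of component k is π_k f_k(x) divided by Σ_j π_j f_j(x).
Categorical probabilities:
  L_A = P(west | comp) = 0.09
  L_B = P(west | comp) = 0.18
  L_C = P(west | comp) = 0.07
Prior × likelihood for each component:
  π_A·L_A = 0.41 × 0.09 = 0.0369
  π_B·L_B = 0.38 × 0.18 = 0.0684
  π_C·L_C = 0.21 × 0.07 = 0.0147
Sum: 0.0369 + 0.0684 + 0.0147 = 0.12
P(Cluster A | 'west') = 0.0369 / 0.12 ≈ 0.307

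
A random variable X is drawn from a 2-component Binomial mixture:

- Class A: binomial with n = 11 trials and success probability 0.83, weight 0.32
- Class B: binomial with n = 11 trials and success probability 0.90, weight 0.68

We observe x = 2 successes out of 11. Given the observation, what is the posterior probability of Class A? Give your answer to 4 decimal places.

P(component k | x) = π_k·f_k(x) / marginal(x), where marginal(x) = Σ_j π_j·f_j(x).
Binomial probabilities:
  L_A = 4.49324e-06
  L_B = 4.455e-08
Multiply by the mixture weights:
  π_A·L_A = 0.32 × 4.49324e-06 = 1.43784e-06
  π_B·L_B = 0.68 × 4.455e-08 = 3.0294e-08
Denominator: 1.43784e-06 + 3.0294e-08 = 1.46813e-06
P(Class A | 2 successes out of 11) = 1.43784e-06 / 1.46813e-06 ≈ 0.9794

0.9794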